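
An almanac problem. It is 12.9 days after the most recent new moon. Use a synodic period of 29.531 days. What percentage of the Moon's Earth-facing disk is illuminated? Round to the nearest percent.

96%

The Moon has covered 12.9/29.531 of its cycle, so θ ≈ 360° × 12.9/29.531 = 157.3°.
Illuminated fraction = (1 − cos 157.3°)/2 = (1 − (-0.922))/2 ≈ 0.961, so 96%.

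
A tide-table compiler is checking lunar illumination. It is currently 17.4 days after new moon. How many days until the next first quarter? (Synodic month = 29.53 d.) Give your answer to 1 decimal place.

19.5 days

First quarter is 0.25 of the way through the cycle: age 0.25 × 29.53 = 7.383 d.
This lunation's first quarter (7.383 d) has passed, so add one period: 36.913 − 17.4 = 19.513 days.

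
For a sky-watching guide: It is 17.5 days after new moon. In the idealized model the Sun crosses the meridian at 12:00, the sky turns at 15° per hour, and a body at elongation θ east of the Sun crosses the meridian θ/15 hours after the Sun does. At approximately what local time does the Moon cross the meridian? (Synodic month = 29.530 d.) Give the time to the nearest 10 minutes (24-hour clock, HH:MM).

02:10

Phase angle: θ = 360°·(17.5 d)/(29.530 d) = 213.3°.
The Moon trails the Sun by θ/15 = 213.3/15 ≈ 14.22 hours.
12:00 + 14.223 h ≈ 02:13 → 02:10 to the nearest ten minutes.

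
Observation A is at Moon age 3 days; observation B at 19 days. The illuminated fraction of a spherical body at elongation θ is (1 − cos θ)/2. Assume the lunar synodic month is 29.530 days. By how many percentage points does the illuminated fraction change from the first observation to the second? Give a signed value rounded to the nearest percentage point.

+71 percentage points

First observation: θ = 360°·3/29.530 = 36.6°, so f = 0.098.
Second observation: θ = 231.6°, f = 0.810.
Δf = 0.810 − 0.098 = +0.712, i.e. +71 pp.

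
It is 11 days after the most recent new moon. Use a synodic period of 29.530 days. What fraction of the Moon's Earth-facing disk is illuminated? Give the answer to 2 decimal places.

0.85

The Moon has covered 11/29.530 of its cycle, so θ ≈ 360° × 11/29.530 = 134.1°.
With cos θ = (-0.696), the lit fraction is (1 − (-0.696))/2 ≈ 0.848.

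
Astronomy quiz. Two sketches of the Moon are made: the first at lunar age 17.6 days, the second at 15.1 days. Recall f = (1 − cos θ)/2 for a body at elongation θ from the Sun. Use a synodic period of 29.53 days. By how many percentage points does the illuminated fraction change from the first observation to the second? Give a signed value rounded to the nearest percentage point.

First observation: θ = 360°·17.6/29.53 = 214.6°, so f = 0.912.
Second observation: θ = 184.1°, f = 0.999.
Δf = 0.999 − 0.912 = +0.087, i.e. +9 pp.

+9 pp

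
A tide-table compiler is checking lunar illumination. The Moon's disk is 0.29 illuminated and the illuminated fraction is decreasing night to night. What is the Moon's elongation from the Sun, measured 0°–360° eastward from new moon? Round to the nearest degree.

295°

Invert f = (1 − cos θ)/2 to get cos θ = 1 − 2(0.29) = 0.420, hence θ₀ = arccos 0.420 = 65.2°.
Waning ⇒ past full, so θ = 360° − 65.2° = 294.8°.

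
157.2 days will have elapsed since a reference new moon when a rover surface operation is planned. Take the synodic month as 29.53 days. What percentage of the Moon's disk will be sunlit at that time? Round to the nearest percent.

Reduce mod P: 157.2 − 5×29.53 = 9.55 d into the current lunation.
Phase angle: θ = 360°·(9.55 d)/(29.53 d) = 116.4°.
cos 116.4° = (-0.445), so f = (1 − (-0.445))/2 = 0.723, so 72%.

72%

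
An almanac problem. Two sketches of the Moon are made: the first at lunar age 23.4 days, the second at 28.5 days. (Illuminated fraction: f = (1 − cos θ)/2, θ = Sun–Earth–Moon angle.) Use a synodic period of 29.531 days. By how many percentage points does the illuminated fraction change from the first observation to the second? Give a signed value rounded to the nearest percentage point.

-36 pp

First observation: θ = 360°·23.4/29.531 = 285.3°, so f = 0.368.
Second observation: θ = 347.4°, f = 0.012.
Δf = 0.012 − 0.368 = -0.356, i.e. -36 pp.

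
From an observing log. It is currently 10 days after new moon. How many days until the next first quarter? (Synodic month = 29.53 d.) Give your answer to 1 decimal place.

26.9 days

First quarter occurs at elongation 90°, i.e. at age 29.53 × 90/360 = 7.383 d.
Already past this cycle's first quarter; the next is at 7.383 + 29.53 = 36.913 d, so 36.913 − 10 = 26.913 days.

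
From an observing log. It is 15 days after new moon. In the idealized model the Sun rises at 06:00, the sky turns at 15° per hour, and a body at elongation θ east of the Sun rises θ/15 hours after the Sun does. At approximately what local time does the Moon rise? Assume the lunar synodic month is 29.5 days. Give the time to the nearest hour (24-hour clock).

Elongation θ = 360° × 15/29.5 ≈ 183.1°.
Delay after the Sun = 183.1° / (15°/h) ≈ 12.20 h.
06:00 + 12.20 h ≈ 18:12 → 18:00 to the nearest hour.

18:00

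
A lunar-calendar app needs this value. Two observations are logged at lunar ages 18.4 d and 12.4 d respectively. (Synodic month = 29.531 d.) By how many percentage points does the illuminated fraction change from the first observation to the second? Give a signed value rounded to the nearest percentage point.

+8 pp

First observation: θ = 360°·18.4/29.531 = 224.3°, so f = 0.858.
Second observation: θ = 151.2°, f = 0.938.
Δf = 0.938 − 0.858 = +0.080, i.e. +8 pp.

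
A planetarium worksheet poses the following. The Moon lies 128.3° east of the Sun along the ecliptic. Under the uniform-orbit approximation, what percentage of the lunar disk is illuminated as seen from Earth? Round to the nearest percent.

Half-versine of 128.3°: (1 − (-0.620))/2 = 0.810, i.e. 81%.

81%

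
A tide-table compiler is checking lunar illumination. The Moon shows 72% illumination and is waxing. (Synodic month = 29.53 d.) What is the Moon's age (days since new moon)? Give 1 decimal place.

9.5 days

cos θ = 1 − 2f = -0.440, giving a principal value of 116.1°.
Waxing ⇒ before full, so θ = 116.1°.
That fraction of the synodic month is 116.1/360 × 29.53 d ≈ 9.52 d.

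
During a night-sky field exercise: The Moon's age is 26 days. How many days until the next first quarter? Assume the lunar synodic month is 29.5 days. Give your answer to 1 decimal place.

First quarter occurs at elongation 90°, i.e. at age 29.5 × 90/360 = 7.375 d.
Already past this cycle's first quarter; the next is at 7.375 + 29.5 = 36.875 d, so 36.875 − 26 = 10.875 days.

10.9 days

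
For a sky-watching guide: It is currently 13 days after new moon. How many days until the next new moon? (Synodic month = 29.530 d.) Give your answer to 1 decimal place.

One full lunation from the last new moon is 29.530 d; remaining = 29.530 − 13 = 16.530 d.

16.5 days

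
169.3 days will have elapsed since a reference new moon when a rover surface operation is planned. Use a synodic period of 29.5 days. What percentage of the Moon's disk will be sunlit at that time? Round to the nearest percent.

Reduce mod P: 169.3 − 5×29.5 = 21.80 d into the current lunation.
Phase angle: θ = 360°·(21.80 d)/(29.5 d) = 266.0°.
cos 266.0° = (-0.069), so f = (1 − (-0.069))/2 = 0.535, so 53%.

53%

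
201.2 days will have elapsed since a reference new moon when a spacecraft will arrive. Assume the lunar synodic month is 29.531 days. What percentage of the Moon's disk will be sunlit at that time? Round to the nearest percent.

201.2/29.531 = 6.813 lunations, so 6 complete cycles and 24.01 d into the next.
Elongation θ = 360° × 24.01/29.531 ≈ 292.7°.
Illuminated fraction = (1 − cos 292.7°)/2 = (1 − 0.387)/2 ≈ 0.307, so 31%.

31%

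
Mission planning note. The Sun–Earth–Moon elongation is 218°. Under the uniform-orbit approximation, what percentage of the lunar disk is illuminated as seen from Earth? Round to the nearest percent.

f = (1 − cos 218°)/2 = (1 − (-0.788))/2 ≈ 0.894, i.e. 89%.

89%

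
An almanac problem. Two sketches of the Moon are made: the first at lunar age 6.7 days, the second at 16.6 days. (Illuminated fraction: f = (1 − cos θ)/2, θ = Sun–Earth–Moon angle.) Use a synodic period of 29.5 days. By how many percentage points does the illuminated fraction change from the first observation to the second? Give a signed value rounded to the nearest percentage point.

θ₁ = 360° × 6.7/29.5 = 81.8°, f₁ = (1 − cos θ₁)/2 = 0.428.
θ₂ = 360° × 16.6/29.5 = 202.6°, f₂ = (1 − cos θ₂)/2 = 0.962.
Change = f₂ − f₁ = +0.533 → +53 percentage points.

+53 percentage points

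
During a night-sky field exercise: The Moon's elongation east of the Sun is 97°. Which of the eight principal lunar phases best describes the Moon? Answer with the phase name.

The first quarter sector spans roughly 68°–112°; 97° falls inside it.

first quarter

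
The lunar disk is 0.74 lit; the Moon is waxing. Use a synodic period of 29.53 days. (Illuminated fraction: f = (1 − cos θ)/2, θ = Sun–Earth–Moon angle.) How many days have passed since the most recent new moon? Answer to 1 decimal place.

9.7 days

Invert f = (1 − cos θ)/2 to get cos θ = 1 − 2(0.74) = -0.480, hence θ₀ = arccos -0.480 = 118.7°.
Waxing ⇒ before full, so θ = 118.7°.
That fraction of the synodic month is 118.7/360 × 29.53 d ≈ 9.74 d.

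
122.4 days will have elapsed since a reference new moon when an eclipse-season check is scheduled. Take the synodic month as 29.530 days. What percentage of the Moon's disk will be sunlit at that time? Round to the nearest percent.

Reduce mod P: 122.4 − 4×29.530 = 4.28 d into the current lunation.
Phase angle: θ = 360°·(4.28 d)/(29.530 d) = 52.2°.
Illuminated fraction = (1 − cos 52.2°)/2 = (1 − 0.613)/2 ≈ 0.193, so 19%.

19%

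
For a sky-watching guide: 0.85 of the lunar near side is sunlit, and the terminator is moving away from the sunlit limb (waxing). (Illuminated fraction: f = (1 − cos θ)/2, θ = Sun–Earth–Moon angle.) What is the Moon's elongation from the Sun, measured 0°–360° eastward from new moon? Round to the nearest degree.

Invert f = (1 − cos θ)/2 to get cos θ = 1 − 2(0.85) = -0.700, hence θ₀ = arccos -0.700 = 134.4°.
Waxing ⇒ before full, so θ = 134.4°.

134°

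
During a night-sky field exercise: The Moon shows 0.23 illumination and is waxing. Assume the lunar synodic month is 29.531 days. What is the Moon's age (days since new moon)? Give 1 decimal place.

4.7 days

cos θ = 1 − 2f = 0.540, giving a principal value of 57.3°.
The Moon is waxing (0°–180°), so θ = 57.3° directly.
At 360°/29.531 d per day, 57.3° corresponds to 4.70 days.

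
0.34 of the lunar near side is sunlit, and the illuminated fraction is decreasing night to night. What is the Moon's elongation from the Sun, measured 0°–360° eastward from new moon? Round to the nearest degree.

Invert f = (1 − cos θ)/2 to get cos θ = 1 − 2(0.34) = 0.320, hence θ₀ = arccos 0.320 = 71.3°.
A waning Moon lies in 180°–360°, so θ = 360° − 71.3° = 288.7°.

289°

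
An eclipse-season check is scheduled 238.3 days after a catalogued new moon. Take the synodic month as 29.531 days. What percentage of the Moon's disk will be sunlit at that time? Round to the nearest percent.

238.3 d spans 8 complete synodic months (8 × 29.531 = 236.25 d) plus 2.05 d.
Phase angle: θ = 360°·(2.05 d)/(29.531 d) = 25.0°.
Illuminated fraction = (1 − cos 25.0°)/2 = (1 − 0.906)/2 ≈ 0.047, so 5%.

5%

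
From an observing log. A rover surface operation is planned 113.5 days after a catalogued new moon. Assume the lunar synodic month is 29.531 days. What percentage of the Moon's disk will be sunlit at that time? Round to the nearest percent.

22%

Reduce mod P: 113.5 − 3×29.531 = 24.91 d into the current lunation.
Elongation θ = 360° × 24.91/29.531 ≈ 303.6°.
Illuminated fraction = (1 − cos 303.6°)/2 = (1 − 0.554)/2 ≈ 0.223, so 22%.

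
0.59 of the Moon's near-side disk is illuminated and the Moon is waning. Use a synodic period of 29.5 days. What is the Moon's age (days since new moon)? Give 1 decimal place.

From f = (1 − cos θ)/2: cos θ = 1 − 2×0.59 = -0.180; arccos → 100.4°.
Waning ⇒ past full, so θ = 360° − 100.4° = 259.6°.
At 360°/29.5 d per day, 259.6° corresponds to 21.28 days.

21.3 days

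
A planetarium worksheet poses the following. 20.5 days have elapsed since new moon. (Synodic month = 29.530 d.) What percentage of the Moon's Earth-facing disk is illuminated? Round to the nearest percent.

Phase angle: θ = 360°·(20.5 d)/(29.530 d) = 249.9°.
Illuminated fraction = (1 − cos 249.9°)/2 = (1 − (-0.343))/2 ≈ 0.672, so 67%.

67%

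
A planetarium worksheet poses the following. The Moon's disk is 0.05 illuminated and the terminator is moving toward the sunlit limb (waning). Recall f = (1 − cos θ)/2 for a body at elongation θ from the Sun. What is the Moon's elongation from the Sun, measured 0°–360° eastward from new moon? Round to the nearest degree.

From f = (1 − cos θ)/2: cos θ = 1 − 2×0.05 = 0.900; arccos → 25.8°.
Since the Moon is past full (waning), take the reflex angle: θ = 360° − 25.8° = 334.2°.

334°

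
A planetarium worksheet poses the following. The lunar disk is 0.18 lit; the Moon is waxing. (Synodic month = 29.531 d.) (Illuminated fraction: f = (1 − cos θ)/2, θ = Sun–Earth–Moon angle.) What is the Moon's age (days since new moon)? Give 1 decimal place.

4.1 days

From f = (1 − cos θ)/2: cos θ = 1 − 2×0.18 = 0.640; arccos → 50.2°.
The Moon is waxing (0°–180°), so θ = 50.2° directly.
Age = 29.531 × 50.2°/360° ≈ 4.12 days.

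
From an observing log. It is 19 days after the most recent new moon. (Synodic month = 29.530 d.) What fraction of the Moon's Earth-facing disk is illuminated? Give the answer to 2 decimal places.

The Moon has covered 19/29.530 of its cycle, so θ ≈ 360° × 19/29.530 = 231.6°.
Illuminated fraction = (1 − cos 231.6°)/2 = (1 − (-0.621))/2 ≈ 0.810.

0.81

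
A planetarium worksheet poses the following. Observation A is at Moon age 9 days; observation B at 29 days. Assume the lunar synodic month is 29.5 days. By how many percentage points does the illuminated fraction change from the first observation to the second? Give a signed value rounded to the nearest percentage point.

First observation: θ = 360°·9/29.5 = 109.8°, so f = 0.670.
Second observation: θ = 353.9°, f = 0.003.
Δf = 0.003 − 0.670 = -0.667, i.e. -67 pp.

-67 pp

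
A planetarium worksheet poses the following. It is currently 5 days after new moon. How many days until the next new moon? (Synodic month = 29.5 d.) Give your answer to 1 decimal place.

24.5 days

One full lunation from the last new moon is 29.5 d; remaining = 29.5 − 5 = 24.500 d.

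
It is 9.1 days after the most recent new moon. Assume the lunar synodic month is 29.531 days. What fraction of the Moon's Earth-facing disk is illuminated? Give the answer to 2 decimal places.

0.68

The Moon has covered 9.1/29.531 of its cycle, so θ ≈ 360° × 9.1/29.531 = 110.9°.
Illuminated fraction = (1 − cos 110.9°)/2 = (1 − (-0.357))/2 ≈ 0.679.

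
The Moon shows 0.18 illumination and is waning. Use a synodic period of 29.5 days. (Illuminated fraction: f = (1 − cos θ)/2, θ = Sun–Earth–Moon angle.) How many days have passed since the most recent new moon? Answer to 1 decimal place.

25.4 days

Invert f = (1 − cos θ)/2 to get cos θ = 1 − 2(0.18) = 0.640, hence θ₀ = arccos 0.640 = 50.2°.
Since the Moon is past full (waning), take the reflex angle: θ = 360° − 50.2° = 309.8°.
That fraction of the synodic month is 309.8/360 × 29.5 d ≈ 25.39 d.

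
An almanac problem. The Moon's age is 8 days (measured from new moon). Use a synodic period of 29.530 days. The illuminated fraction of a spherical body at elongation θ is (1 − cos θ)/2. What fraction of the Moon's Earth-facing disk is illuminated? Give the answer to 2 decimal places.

0.57

Elongation θ = 360° × 8/29.530 ≈ 97.5°.
Illuminated fraction = (1 − cos 97.5°)/2 = (1 − (-0.131))/2 ≈ 0.566.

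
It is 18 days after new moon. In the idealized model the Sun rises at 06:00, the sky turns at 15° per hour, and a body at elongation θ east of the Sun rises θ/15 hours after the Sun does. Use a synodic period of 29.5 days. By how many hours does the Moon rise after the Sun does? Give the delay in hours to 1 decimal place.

14.6 h

Phase angle: θ = 360°·(18 d)/(29.5 d) = 219.7°.
At 15° of sky rotation per hour, 219.7° corresponds to a 14.64 h lag.
So the Moon rises 14.64 h after the Sun.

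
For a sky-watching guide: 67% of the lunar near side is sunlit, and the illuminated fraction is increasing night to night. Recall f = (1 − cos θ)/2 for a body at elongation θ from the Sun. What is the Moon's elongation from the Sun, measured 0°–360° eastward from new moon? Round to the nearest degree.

110°

Invert f = (1 − cos θ)/2 to get cos θ = 1 − 2(0.67) = -0.340, hence θ₀ = arccos -0.340 = 109.9°.
Waxing ⇒ before full, so θ = 109.9°.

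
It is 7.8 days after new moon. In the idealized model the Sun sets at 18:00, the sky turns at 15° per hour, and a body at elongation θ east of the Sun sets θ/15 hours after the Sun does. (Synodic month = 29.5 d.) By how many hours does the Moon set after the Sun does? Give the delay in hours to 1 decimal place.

Phase angle: θ = 360°·(7.8 d)/(29.5 d) = 95.2°.
The Moon trails the Sun by θ/15 = 95.2/15 ≈ 6.35 hours.
So the Moon sets 6.35 h after the Sun.

6.3 h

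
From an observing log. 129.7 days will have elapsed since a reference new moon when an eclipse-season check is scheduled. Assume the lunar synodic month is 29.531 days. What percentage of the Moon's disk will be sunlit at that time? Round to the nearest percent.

129.7 d spans 4 complete synodic months (4 × 29.531 = 118.12 d) plus 11.58 d.
Elongation θ = 360° × 11.58/29.531 ≈ 141.1°.
Illuminated fraction = (1 − cos 141.1°)/2 = (1 − (-0.778))/2 ≈ 0.889, so 89%.

89%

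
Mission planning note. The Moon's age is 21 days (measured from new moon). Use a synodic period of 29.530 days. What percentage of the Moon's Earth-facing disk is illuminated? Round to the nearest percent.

Elongation θ = 360° × 21/29.530 ≈ 256.0°.
cos 256.0° = (-0.242), so f = (1 − (-0.242))/2 = 0.621, so 62%.

62%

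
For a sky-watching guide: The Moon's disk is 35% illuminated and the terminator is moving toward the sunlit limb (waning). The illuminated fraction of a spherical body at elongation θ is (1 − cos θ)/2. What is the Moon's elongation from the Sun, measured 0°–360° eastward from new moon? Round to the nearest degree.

Invert f = (1 − cos θ)/2 to get cos θ = 1 − 2(0.35) = 0.300, hence θ₀ = arccos 0.300 = 72.5°.
Waning ⇒ past full, so θ = 360° − 72.5° = 287.5°.

287°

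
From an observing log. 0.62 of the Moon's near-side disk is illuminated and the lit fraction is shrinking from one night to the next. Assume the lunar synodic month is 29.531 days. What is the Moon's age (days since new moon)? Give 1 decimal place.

Invert f = (1 − cos θ)/2 to get cos θ = 1 − 2(0.62) = -0.240, hence θ₀ = arccos -0.240 = 103.9°.
Waning ⇒ past full, so θ = 360° − 103.9° = 256.1°.
At 360°/29.531 d per day, 256.1° corresponds to 21.01 days.

21.0 days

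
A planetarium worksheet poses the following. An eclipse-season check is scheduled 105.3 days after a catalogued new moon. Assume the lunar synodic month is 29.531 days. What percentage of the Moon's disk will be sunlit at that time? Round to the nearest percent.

96%

105.3/29.531 = 3.566 lunations, so 3 complete cycles and 16.71 d into the next.
The Moon has covered 16.71/29.531 of its cycle, so θ ≈ 360° × 16.71/29.531 = 203.7°.
Illuminated fraction = (1 − cos 203.7°)/2 = (1 − (-0.916))/2 ≈ 0.958, so 96%.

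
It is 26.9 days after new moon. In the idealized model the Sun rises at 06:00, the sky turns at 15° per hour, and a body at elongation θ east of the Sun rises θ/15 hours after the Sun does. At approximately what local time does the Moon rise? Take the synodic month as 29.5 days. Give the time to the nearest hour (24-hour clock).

The Moon has covered 26.9/29.5 of its cycle, so θ ≈ 360° × 26.9/29.5 = 328.3°.
The Moon trails the Sun by θ/15 = 328.3/15 ≈ 21.88 hours.
06:00 + 21.88 h ≈ 03:53 → 04:00 to the nearest hour.

04:00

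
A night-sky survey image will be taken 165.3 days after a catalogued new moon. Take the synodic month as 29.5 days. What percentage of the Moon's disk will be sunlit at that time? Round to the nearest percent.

165.3/29.5 = 5.603 lunations, so 5 complete cycles and 17.80 d into the next.
Elongation θ = 360° × 17.80/29.5 ≈ 217.2°.
cos 217.2° = (-0.796), so f = (1 − (-0.796))/2 = 0.898, so 90%.

90%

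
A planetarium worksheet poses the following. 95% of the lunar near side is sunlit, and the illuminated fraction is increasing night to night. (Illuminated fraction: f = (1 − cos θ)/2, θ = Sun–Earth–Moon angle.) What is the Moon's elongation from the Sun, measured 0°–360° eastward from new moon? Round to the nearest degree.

154°

Invert f = (1 − cos θ)/2 to get cos θ = 1 − 2(0.95) = -0.900, hence θ₀ = arccos -0.900 = 154.2°.
The Moon is waxing (0°–180°), so θ = 154.2° directly.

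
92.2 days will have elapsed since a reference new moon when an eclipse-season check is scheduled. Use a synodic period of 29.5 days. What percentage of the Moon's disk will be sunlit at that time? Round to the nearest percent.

Reduce mod P: 92.2 − 3×29.5 = 3.70 d into the current lunation.
Phase angle: θ = 360°·(3.70 d)/(29.5 d) = 45.2°.
cos 45.2° = 0.705, so f = (1 − 0.705)/2 = 0.147, so 15%.

15%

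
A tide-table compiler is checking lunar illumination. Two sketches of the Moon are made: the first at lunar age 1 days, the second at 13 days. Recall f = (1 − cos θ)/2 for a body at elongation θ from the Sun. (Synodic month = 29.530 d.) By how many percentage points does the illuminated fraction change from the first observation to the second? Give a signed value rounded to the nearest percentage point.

+95 percentage points

First observation: θ = 360°·1/29.530 = 12.2°, so f = 0.011.
Second observation: θ = 158.5°, f = 0.965.
Δf = 0.965 − 0.011 = +0.954, i.e. +95 pp.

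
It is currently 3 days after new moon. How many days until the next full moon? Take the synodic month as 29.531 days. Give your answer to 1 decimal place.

Full moon is 0.5 of the way through the cycle: age 0.5 × 29.531 = 14.765 d.
That is 14.765 − 3 = 11.765 days ahead.

11.8 days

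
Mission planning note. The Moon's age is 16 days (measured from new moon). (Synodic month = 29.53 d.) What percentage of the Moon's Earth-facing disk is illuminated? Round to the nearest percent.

Phase angle: θ = 360°·(16 d)/(29.53 d) = 195.1°.
Illuminated fraction = (1 − cos 195.1°)/2 = (1 − (-0.966))/2 ≈ 0.983, so 98%.

98%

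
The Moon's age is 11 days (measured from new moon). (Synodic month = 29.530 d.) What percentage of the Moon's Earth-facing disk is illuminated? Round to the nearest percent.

The Moon has covered 11/29.530 of its cycle, so θ ≈ 360° × 11/29.530 = 134.1°.
cos 134.1° = (-0.696), so f = (1 − (-0.696))/2 = 0.848, so 85%.

85%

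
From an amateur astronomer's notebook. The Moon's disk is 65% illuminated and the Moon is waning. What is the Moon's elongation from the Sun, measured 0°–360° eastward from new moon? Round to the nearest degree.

From f = (1 − cos θ)/2: cos θ = 1 − 2×0.65 = -0.300; arccos → 107.5°.
A waning Moon lies in 180°–360°, so θ = 360° − 107.5° = 252.5°.

253°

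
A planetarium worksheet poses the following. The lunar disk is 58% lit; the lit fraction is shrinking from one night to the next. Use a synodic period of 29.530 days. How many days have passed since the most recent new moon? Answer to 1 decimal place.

21.4 days

From f = (1 − cos θ)/2: cos θ = 1 − 2×0.58 = -0.160; arccos → 99.2°.
A waning Moon lies in 180°–360°, so θ = 360° − 99.2° = 260.8°.
At 360°/29.530 d per day, 260.8° corresponds to 21.39 days.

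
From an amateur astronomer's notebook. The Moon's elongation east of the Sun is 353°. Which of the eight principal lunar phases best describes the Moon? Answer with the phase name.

new moon

The new moon sector spans roughly -22°–22°; 353° falls inside it.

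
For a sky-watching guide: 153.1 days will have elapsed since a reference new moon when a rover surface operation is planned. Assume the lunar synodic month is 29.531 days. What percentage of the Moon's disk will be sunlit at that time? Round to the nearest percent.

Reduce mod P: 153.1 − 5×29.531 = 5.44 d into the current lunation.
The Moon has covered 5.44/29.531 of its cycle, so θ ≈ 360° × 5.44/29.531 = 66.4°.
Illuminated fraction = (1 − cos 66.4°)/2 = (1 − 0.401)/2 ≈ 0.300, so 30%.

30%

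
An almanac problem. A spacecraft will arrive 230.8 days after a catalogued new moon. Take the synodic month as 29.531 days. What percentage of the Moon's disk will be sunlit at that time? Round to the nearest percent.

Reduce mod P: 230.8 − 7×29.531 = 24.08 d into the current lunation.
Elongation θ = 360° × 24.08/29.531 ≈ 293.6°.
With cos θ = 0.400, the lit fraction is (1 − 0.400)/2 ≈ 0.300, so 30%.

30%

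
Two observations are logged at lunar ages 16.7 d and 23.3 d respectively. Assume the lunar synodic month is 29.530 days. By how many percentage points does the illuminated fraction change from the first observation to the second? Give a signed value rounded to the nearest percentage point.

θ₁ = 360° × 16.7/29.530 = 203.6°, f₁ = (1 − cos θ₁)/2 = 0.958.
θ₂ = 360° × 23.3/29.530 = 284.1°, f₂ = (1 − cos θ₂)/2 = 0.379.
Change = f₂ − f₁ = -0.580 → -58 percentage points.

-58 percentage points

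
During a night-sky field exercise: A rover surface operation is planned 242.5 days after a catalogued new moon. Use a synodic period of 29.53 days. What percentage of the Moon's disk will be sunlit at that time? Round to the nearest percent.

38%

Reduce mod P: 242.5 − 8×29.53 = 6.26 d into the current lunation.
Elongation θ = 360° × 6.26/29.53 ≈ 76.3°.
cos 76.3° = 0.237, so f = (1 − 0.237)/2 = 0.382, so 38%.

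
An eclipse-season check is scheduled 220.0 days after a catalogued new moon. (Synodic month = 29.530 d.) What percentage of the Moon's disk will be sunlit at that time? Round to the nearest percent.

98%

220.0 d spans 7 complete synodic months (7 × 29.530 = 206.71 d) plus 13.29 d.
Elongation θ = 360° × 13.29/29.530 ≈ 162.0°.
Illuminated fraction = (1 − cos 162.0°)/2 = (1 − (-0.951))/2 ≈ 0.976, so 98%.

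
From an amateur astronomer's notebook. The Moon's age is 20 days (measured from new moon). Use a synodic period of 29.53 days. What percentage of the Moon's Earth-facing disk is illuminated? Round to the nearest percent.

72%

Phase angle: θ = 360°·(20 d)/(29.53 d) = 243.8°.
Illuminated fraction = (1 − cos 243.8°)/2 = (1 − (-0.441))/2 ≈ 0.721, so 72%.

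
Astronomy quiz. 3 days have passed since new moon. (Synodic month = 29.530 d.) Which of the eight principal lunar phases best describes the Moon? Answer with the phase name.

waxing crescent

At 3/29.530 of the cycle, θ ≈ 37° — the waxing crescent range.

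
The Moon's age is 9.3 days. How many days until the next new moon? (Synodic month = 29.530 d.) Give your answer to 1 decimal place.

One full lunation from the last new moon is 29.530 d; remaining = 29.530 − 9.3 = 20.230 d.

20.2 days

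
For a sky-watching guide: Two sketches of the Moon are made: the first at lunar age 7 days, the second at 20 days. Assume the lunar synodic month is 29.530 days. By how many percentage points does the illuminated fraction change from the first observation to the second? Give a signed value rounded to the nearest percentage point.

First observation: θ = 360°·7/29.530 = 85.3°, so f = 0.459.
Second observation: θ = 243.8°, f = 0.721.
Δf = 0.721 − 0.459 = +0.261, i.e. +26 pp.

+26 percentage points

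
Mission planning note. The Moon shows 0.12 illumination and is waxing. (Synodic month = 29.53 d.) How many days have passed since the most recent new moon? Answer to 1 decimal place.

3.3 days

Invert f = (1 − cos θ)/2 to get cos θ = 1 − 2(0.12) = 0.760, hence θ₀ = arccos 0.760 = 40.5°.
Waxing ⇒ before full, so θ = 40.5°.
That fraction of the synodic month is 40.5/360 × 29.53 d ≈ 3.33 d.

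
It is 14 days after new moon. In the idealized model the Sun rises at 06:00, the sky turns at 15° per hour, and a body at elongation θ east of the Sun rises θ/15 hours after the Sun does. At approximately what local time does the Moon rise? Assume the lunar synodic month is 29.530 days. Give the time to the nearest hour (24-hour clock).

17:00

The Moon has covered 14/29.530 of its cycle, so θ ≈ 360° × 14/29.530 = 170.7°.
Delay after the Sun = 170.7° / (15°/h) ≈ 11.38 h.
06:00 + 11.38 h ≈ 17:23 → 17:00 to the nearest hour.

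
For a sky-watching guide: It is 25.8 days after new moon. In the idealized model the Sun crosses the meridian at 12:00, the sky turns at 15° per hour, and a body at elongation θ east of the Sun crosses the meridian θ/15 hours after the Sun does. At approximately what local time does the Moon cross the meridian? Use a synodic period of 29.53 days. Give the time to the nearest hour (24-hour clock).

Elongation θ = 360° × 25.8/29.53 ≈ 314.5°.
The Moon trails the Sun by θ/15 = 314.5/15 ≈ 20.97 hours.
12:00 + 20.97 h ≈ 08:58 → 09:00 to the nearest hour.

09:00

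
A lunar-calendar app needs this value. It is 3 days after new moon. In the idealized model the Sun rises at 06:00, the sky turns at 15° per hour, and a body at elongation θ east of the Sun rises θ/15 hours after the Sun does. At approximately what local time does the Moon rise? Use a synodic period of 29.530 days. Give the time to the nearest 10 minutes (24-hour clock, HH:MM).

Phase angle: θ = 360°·(3 d)/(29.530 d) = 36.6°.
Delay after the Sun = 36.6° / (15°/h) ≈ 2.44 h.
06:00 + 2.438 h ≈ 08:26 → 08:30 to the nearest ten minutes.

08:30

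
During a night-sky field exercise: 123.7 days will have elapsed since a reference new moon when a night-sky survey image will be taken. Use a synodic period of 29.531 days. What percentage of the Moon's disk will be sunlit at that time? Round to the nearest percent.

123.7 d spans 4 complete synodic months (4 × 29.531 = 118.12 d) plus 5.58 d.
The Moon has covered 5.58/29.531 of its cycle, so θ ≈ 360° × 5.58/29.531 = 68.0°.
With cos θ = 0.375, the lit fraction is (1 − 0.375)/2 ≈ 0.312, so 31%.

31%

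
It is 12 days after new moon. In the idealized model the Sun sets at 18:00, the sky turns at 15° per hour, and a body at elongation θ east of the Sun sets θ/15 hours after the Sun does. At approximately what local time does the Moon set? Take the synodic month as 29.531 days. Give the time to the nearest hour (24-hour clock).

The Moon has covered 12/29.531 of its cycle, so θ ≈ 360° × 12/29.531 = 146.3°.
At 15° of sky rotation per hour, 146.3° corresponds to a 9.75 h lag.
18:00 + 9.75 h ≈ 03:45 → 04:00 to the nearest hour.

04:00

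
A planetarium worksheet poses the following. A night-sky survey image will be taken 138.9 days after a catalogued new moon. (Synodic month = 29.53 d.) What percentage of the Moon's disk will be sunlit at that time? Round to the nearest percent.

64%

Reduce mod P: 138.9 − 4×29.53 = 20.78 d into the current lunation.
The Moon has covered 20.78/29.53 of its cycle, so θ ≈ 360° × 20.78/29.53 = 253.3°.
Illuminated fraction = (1 − cos 253.3°)/2 = (1 − (-0.287))/2 ≈ 0.643, so 64%.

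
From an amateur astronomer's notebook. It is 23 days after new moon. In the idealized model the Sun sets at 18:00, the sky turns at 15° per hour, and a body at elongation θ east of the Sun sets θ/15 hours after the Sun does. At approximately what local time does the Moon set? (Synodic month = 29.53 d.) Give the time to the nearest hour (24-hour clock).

Phase angle: θ = 360°·(23 d)/(29.53 d) = 280.4°.
At 15° of sky rotation per hour, 280.4° corresponds to a 18.69 h lag.
18:00 + 18.69 h ≈ 12:42 → 13:00 to the nearest hour.

13:00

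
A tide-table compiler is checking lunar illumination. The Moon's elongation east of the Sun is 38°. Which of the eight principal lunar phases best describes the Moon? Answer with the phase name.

waxing crescent

The waxing crescent sector spans roughly 22°–68°; 38° falls inside it.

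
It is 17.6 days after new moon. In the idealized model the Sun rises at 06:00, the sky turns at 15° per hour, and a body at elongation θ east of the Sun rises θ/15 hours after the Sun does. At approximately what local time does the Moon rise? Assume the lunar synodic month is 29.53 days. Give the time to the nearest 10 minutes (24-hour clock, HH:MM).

20:20

Elongation θ = 360° × 17.6/29.53 ≈ 214.6°.
At 15° of sky rotation per hour, 214.6° corresponds to a 14.30 h lag.
06:00 + 14.304 h ≈ 20:18 → 20:20 to the nearest ten minutes.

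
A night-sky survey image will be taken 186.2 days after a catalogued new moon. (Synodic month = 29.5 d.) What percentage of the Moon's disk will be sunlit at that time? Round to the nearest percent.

Reduce mod P: 186.2 − 6×29.5 = 9.20 d into the current lunation.
The Moon has covered 9.20/29.5 of its cycle, so θ ≈ 360° × 9.20/29.5 = 112.3°.
With cos θ = (-0.379), the lit fraction is (1 − (-0.379))/2 ≈ 0.689, so 69%.

69%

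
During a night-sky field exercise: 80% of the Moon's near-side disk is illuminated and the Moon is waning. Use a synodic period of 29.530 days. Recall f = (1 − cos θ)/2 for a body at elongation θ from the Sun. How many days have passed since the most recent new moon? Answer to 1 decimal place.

From f = (1 − cos θ)/2: cos θ = 1 − 2×0.80 = -0.600; arccos → 126.9°.
Waning ⇒ past full, so θ = 360° − 126.9° = 233.1°.
At 360°/29.530 d per day, 233.1° corresponds to 19.12 days.

19.1 days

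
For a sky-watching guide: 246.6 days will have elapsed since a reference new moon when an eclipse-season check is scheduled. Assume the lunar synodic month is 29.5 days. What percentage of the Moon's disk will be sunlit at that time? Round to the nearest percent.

82%

246.6 d spans 8 complete synodic months (8 × 29.5 = 236.00 d) plus 10.60 d.
The Moon has covered 10.60/29.5 of its cycle, so θ ≈ 360° × 10.60/29.5 = 129.4°.
With cos θ = (-0.634), the lit fraction is (1 − (-0.634))/2 ≈ 0.817, so 82%.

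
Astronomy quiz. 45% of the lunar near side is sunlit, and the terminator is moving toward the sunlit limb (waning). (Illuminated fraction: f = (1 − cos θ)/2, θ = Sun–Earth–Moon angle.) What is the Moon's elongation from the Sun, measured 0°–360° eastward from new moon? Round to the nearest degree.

cos θ = 1 − 2f = 0.100, giving a principal value of 84.3°.
Since the Moon is past full (waning), take the reflex angle: θ = 360° − 84.3° = 275.7°.

276°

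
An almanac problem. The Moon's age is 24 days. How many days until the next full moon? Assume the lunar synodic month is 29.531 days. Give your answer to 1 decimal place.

Full moon occurs at elongation 180°, i.e. at age 29.531 × 180/360 = 14.765 d.
Already past this cycle's full moon; the next is at 14.765 + 29.531 = 44.296 d, so 44.296 − 24 = 20.296 days.

20.3 days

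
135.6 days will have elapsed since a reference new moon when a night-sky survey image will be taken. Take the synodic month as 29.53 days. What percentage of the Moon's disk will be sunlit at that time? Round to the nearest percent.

135.6/29.53 = 4.592 lunations, so 4 complete cycles and 17.48 d into the next.
Elongation θ = 360° × 17.48/29.53 ≈ 213.1°.
cos 213.1° = (-0.838), so f = (1 − (-0.838))/2 = 0.919, so 92%.

92%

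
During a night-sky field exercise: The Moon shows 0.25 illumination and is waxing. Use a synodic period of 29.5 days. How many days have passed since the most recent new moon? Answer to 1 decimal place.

4.9 days

cos θ = 1 − 2f = 0.500, giving a principal value of 60.0°.
Waxing ⇒ before full, so θ = 60.0°.
That fraction of the synodic month is 60.0/360 × 29.5 d ≈ 4.92 d.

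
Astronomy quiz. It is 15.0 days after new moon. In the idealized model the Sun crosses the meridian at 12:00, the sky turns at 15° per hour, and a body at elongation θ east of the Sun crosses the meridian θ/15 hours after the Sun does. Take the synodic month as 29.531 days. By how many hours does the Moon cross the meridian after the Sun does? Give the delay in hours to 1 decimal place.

The Moon has covered 15.0/29.531 of its cycle, so θ ≈ 360° × 15.0/29.531 = 182.9°.
Delay after the Sun = 182.9° / (15°/h) ≈ 12.19 h.
So the Moon crosses the meridian 12.19 h after the Sun.

12.2 h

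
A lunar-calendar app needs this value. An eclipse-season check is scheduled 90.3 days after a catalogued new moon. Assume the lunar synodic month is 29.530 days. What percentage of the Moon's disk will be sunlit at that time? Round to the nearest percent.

3%

Reduce mod P: 90.3 − 3×29.530 = 1.71 d into the current lunation.
Elongation θ = 360° × 1.71/29.530 ≈ 20.8°.
cos 20.8° = 0.935, so f = (1 − 0.935)/2 = 0.033, so 3%.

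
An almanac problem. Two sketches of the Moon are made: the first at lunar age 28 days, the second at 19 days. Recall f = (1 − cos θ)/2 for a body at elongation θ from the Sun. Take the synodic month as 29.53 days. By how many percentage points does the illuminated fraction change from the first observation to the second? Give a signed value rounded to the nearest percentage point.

First observation: θ = 360°·28/29.53 = 341.3°, so f = 0.026.
Second observation: θ = 231.6°, f = 0.810.
Δf = 0.810 − 0.026 = +0.784, i.e. +78 pp.

+78 pp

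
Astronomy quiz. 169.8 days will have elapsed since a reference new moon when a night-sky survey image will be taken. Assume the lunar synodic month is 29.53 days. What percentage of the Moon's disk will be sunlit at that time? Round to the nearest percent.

Reduce mod P: 169.8 − 5×29.53 = 22.15 d into the current lunation.
Phase angle: θ = 360°·(22.15 d)/(29.53 d) = 270.0°.
cos 270.0° = 0.001, so f = (1 − 0.001)/2 = 0.500, so 50%.

50%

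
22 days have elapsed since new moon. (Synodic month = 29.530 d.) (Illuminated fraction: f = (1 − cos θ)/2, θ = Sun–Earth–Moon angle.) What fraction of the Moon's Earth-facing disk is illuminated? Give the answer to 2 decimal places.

0.52

Elongation θ = 360° × 22/29.530 ≈ 268.2°.
cos 268.2° = (-0.031), so f = (1 − (-0.031))/2 = 0.516.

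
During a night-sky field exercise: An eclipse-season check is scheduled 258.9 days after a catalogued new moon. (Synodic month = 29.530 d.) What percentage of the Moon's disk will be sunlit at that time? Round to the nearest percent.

Reduce mod P: 258.9 − 8×29.530 = 22.66 d into the current lunation.
The Moon has covered 22.66/29.530 of its cycle, so θ ≈ 360° × 22.66/29.530 = 276.2°.
Illuminated fraction = (1 − cos 276.2°)/2 = (1 − 0.109)/2 ≈ 0.446, so 45%.

45%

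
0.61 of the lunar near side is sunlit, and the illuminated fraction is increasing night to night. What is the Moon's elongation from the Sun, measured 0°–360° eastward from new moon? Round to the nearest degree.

103°

From f = (1 − cos θ)/2: cos θ = 1 − 2×0.61 = -0.220; arccos → 102.7°.
The Moon is waxing (0°–180°), so θ = 102.7° directly.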